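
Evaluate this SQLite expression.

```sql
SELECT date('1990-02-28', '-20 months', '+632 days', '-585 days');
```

1988-08-14

Adding -20 months to 1990-02-28 gives 1988-06-28.
Applying '+632 days' to 1988-06-28: counting 632 days forward gives 1990-03-22.
Applying '-585 days' to 1990-03-22: counting 585 days back gives 1988-08-14.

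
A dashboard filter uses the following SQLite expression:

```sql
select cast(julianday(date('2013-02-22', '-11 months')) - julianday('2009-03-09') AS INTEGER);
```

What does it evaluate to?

Adding -11 months to 2013-02-22 gives 2012-03-22.
22 days remain in March 2009 after the 9th (31 − 9).
Full months from April 2009 through February 2012 contribute their day counts.
Then 22 days into March 2012.
Total: 22 + 30 + 31 + 30 + 31 + 31 + 30 + 31 + 30 + 31 + 31 + 28 + 31 + 30 + 31 + 30 + 31 + 31 + 30 + 31 + 30 + 31 + 31 + 28 + 31 + 30 + 31 + 30 + 31 + 31 + 30 + 31 + 30 + 31 + 31 + 29 + 22 = 1109.

1109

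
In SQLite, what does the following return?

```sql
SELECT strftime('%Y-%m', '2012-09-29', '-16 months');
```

First apply '-16 months': 2012-09-29 → 2011-05-29.
`%Y-%m` extracts the year-month: 2011-05.

2011-05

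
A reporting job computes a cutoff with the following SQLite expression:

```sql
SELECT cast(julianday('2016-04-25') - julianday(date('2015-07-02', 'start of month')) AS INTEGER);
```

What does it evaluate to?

`start of month` rewinds 2015-07-02 to 2015-07-01.
30 days remain in July 2015 after the 1st (31 − 1).
Full months from August 2015 through March 2016 contribute their day counts.
Then 25 days into April 2016.
Total: 30 + 31 + 30 + 31 + 30 + 31 + 31 + 29 + 31 + 25 = 299.

299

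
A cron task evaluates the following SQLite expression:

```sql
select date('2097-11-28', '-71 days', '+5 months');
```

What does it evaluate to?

2098-02-18

Applying '-71 days' to 2097-11-28: counting 71 days back gives 2097-09-18.
Adding +5 months to 2097-09-18 gives 2098-02-18.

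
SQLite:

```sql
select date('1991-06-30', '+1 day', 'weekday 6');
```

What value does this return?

June 1991 has 30 days; 0 remain after the 30th, so 1 days reach 1991-07-01.
`weekday 6` advances to the next Saturday; 1991-07-01 is a Monday, so it moves forward to 1991-07-06.

1991-07-06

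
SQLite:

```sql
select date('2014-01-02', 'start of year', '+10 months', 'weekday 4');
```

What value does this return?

2014-11-06

`start of year` rewinds 2014-01-02 to 2014-01-01.
Adding +10 months to 2014-01-01 gives 2014-11-01.
`weekday 4` advances to the next Thursday; 2014-11-01 is a Saturday, so it moves forward to 2014-11-06.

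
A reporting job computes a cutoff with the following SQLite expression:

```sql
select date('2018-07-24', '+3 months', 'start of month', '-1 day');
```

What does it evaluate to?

2018-09-30

Adding +3 months to 2018-07-24 gives 2018-10-24.
`start of month` rewinds 2018-10-24 to 2018-10-01.
Going back 1 day from 2018-10-01 reaches 2018-09-30 (last day of September, 30 days).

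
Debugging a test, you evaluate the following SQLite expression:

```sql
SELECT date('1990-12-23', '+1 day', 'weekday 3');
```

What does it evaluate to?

Advancing 1 more day within December lands on 1990-12-24.
`weekday 3` advances to the next Wednesday; 1990-12-24 is a Monday, so it moves forward to 1990-12-26.

1990-12-26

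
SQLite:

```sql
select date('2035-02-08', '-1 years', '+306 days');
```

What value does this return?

Adding -1 year to 2035-02-08 gives 2034-02-08.
Applying '+306 days' to 2034-02-08: counting 306 days forward gives 2034-12-11.

2034-12-11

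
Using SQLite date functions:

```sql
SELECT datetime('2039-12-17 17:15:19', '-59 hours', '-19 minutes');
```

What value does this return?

-59 hours from 2039-12-17 17:15:19 is 2039-12-15 06:15:19 (crosses midnight).
-19 minutes from 2039-12-15 06:15:19 is 2039-12-15 05:56:19.

2039-12-15 05:56:19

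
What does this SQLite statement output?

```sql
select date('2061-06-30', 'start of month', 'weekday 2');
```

2061-06-07

`start of month` rewinds 2061-06-30 to 2061-06-01.
`weekday 2` advances to the next Tuesday; 2061-06-01 is a Wednesday, so it moves forward to 2061-06-07.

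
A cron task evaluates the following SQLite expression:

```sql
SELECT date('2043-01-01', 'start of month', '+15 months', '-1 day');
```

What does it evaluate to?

`start of month` rewinds 2043-01-01 to 2043-01-01.
Adding +15 months to 2043-01-01 gives 2044-04-01.
Going back 1 day from 2044-04-01 reaches 2044-03-31 (last day of March, 31 days).

2044-03-31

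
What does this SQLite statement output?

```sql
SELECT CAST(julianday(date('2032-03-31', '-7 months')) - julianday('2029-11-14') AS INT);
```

Adding -7 months to 2032-03-31 gives 2031-08-31.
16 days remain in November 2029 after the 14th (30 − 14).
Full months from December 2029 through July 2031 contribute their day counts.
Then 31 days into August 2031.
Total: 16 + 31 + 31 + 28 + 31 + 30 + 31 + 30 + 31 + 31 + 30 + 31 + 30 + 31 + 31 + 28 + 31 + 30 + 31 + 30 + 31 + 31 = 655.

655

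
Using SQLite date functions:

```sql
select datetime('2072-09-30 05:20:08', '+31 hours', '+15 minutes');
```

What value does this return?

+31 hours from 2072-09-30 05:20:08 is 2072-10-01 12:20:08 (crosses midnight).
+15 minutes from 2072-10-01 12:20:08 is 2072-10-01 12:35:08.

2072-10-01 12:35:08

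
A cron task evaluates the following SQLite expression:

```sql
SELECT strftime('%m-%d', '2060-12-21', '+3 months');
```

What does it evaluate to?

03-21

First apply '+3 months': 2060-12-21 → 2061-03-21.
`%m-%d` extracts the month-day: 03-21.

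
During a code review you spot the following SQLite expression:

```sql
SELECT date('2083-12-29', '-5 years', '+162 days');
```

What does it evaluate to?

Adding -5 years to 2083-12-29 gives 2078-12-29.
Applying '+162 days' to 2078-12-29: counting 162 days forward gives 2079-06-09.

2079-06-09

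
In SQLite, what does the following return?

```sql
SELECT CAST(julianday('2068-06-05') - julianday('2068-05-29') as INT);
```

2 days remain in May 2068 after the 29th (31 − 29).
Then 5 days into June 2068.
Total: 2 + 5 = 7.

7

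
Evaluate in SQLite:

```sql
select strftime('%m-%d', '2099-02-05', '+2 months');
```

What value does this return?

First apply '+2 months': 2099-02-05 → 2099-04-05.
`%m-%d` extracts the month-day: 04-05.

04-05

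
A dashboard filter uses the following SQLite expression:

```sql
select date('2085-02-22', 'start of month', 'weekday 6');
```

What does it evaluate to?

2085-02-03

`start of month` rewinds 2085-02-22 to 2085-02-01.
`weekday 6` advances to the next Saturday; 2085-02-01 is a Thursday, so it moves forward to 2085-02-03.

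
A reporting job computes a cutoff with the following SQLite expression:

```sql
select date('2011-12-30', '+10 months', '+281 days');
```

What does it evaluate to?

Adding +10 months to 2011-12-30 gives 2012-10-30.
Applying '+281 days' to 2012-10-30: counting 281 days forward gives 2013-08-07.

2013-08-07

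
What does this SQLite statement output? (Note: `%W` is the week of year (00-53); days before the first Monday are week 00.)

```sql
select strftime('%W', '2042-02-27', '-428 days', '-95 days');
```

38

First apply '-428 days', '-95 days': 2042-02-27 → 2040-09-22.
2040-09-22 is a Saturday. SQLite's %W counts Mondays since the year started; the result is 38.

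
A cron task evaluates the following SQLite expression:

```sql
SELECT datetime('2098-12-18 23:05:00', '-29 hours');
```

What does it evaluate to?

2098-12-17 18:05:00

-29 hours from 2098-12-18 23:05:00 is 2098-12-17 18:05:00 (crosses midnight).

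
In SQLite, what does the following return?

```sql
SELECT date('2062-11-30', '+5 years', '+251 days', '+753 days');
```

Adding +5 years to 2062-11-30 gives 2067-11-30.
Applying '+251 days' to 2067-11-30: counting 251 days forward gives 2068-08-07.
Applying '+753 days' to 2068-08-07: counting 753 days forward gives 2070-08-30.

2070-08-30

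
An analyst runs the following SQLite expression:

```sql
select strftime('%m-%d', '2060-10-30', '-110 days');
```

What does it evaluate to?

07-12

First apply '-110 days': 2060-10-30 → 2060-07-12.
`%m-%d` extracts the month-day: 07-12.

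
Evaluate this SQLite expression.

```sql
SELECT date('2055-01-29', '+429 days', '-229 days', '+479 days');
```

Applying '+429 days' to 2055-01-29: counting 429 days forward gives 2056-04-02.
Applying '-229 days' to 2056-04-02: counting 229 days back gives 2055-08-17.
Applying '+479 days' to 2055-08-17: counting 479 days forward gives 2056-12-08.

2056-12-08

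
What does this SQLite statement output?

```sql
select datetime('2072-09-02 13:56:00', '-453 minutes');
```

453 minutes = 7h 33m; -453 minutes from 2072-09-02 13:56:00 is 2072-09-02 06:23:00.

2072-09-02 06:23:00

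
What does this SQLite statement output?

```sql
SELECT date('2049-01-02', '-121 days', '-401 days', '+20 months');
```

Applying '-121 days' to 2049-01-02: counting 121 days back gives 2048-09-03.
Applying '-401 days' to 2048-09-03: counting 401 days back gives 2047-07-30.
Adding +20 months to 2047-07-30 gives 2049-03-30.

2049-03-30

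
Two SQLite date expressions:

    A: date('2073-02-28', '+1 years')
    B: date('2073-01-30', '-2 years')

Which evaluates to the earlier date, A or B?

A = 2074-02-28.
B = 2071-01-30.
B is earlier.

B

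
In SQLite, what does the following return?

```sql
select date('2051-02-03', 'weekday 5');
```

`weekday 5` advances to the next Friday; 2051-02-03 is already a Friday, so it stays at 2051-02-03.

2051-02-03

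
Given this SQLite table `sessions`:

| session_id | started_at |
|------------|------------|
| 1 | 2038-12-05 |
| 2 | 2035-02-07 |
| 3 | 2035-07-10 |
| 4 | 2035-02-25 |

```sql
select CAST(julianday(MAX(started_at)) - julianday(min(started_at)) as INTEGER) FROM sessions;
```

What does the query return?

MIN = 2035-02-07, MAX = 2038-12-05.
21 days remain in February 2035 after the 7th (28 − 7).
Full months from March 2035 through November 2038 contribute their day counts.
Then 5 days into December 2038.
Total: 21 + 31 + 30 + 31 + 30 + 31 + 31 + 30 + 31 + 30 + 31 + 31 + 29 + 31 + 30 + 31 + 30 + 31 + 31 + 30 + 31 + 30 + 31 + 31 + 28 + 31 + 30 + 31 + 30 + 31 + 31 + 30 + 31 + 30 + 31 + 31 + 28 + 31 + 30 + 31 + 30 + 31 + 31 + 30 + 31 + 30 + 5 = 1397.

1397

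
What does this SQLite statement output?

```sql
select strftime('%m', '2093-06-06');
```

`%m` extracts the 2-digit month (01-12): 06.

06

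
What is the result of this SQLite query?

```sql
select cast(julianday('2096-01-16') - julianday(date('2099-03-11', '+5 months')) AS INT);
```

-1303

Adding +5 months to 2099-03-11 gives 2099-08-11.
15 days remain in January 2096 after the 16th (31 − 16).
Full months from February 2096 through July 2099 contribute their day counts.
Then 11 days into August 2099.
Total: 15 + 29 + 31 + 30 + 31 + 30 + 31 + 31 + 30 + 31 + 30 + 31 + 31 + 28 + 31 + 30 + 31 + 30 + 31 + 31 + 30 + 31 + 30 + 31 + 31 + 28 + 31 + 30 + 31 + 30 + 31 + 31 + 30 + 31 + 30 + 31 + 31 + 28 + 31 + 30 + 31 + 30 + 31 + 11 = 1303.
The subtraction is earlier − later, so the result is −1303 → -1303.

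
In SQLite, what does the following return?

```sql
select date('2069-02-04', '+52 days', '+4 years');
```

Applying '+52 days' to 2069-02-04: counting 52 days forward gives 2069-03-28.
Adding +4 years to 2069-03-28 gives 2073-03-28.

2073-03-28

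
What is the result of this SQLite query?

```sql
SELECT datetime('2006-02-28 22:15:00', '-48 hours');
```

2006-02-26 22:15:00

-48 hours from 2006-02-28 22:15:00 is 2006-02-26 22:15:00 (crosses midnight).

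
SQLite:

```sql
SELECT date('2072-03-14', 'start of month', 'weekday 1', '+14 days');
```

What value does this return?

2072-03-21

`start of month` rewinds 2072-03-14 to 2072-03-01.
`weekday 1` advances to the next Monday; 2072-03-01 is a Tuesday, so it moves forward to 2072-03-07.
Advancing 14 more days within March lands on 2072-03-21.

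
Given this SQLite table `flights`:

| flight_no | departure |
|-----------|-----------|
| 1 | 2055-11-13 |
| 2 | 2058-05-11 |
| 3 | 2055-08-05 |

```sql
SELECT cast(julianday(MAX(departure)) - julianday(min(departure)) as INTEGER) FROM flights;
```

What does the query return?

MIN = 2055-08-05, MAX = 2058-05-11.
26 days remain in August 2055 after the 5th (31 − 5).
Full months from September 2055 through April 2058 contribute their day counts.
Then 11 days into May 2058.
Total: 26 + 30 + 31 + 30 + 31 + 31 + 29 + 31 + 30 + 31 + 30 + 31 + 31 + 30 + 31 + 30 + 31 + 31 + 28 + 31 + 30 + 31 + 30 + 31 + 31 + 30 + 31 + 30 + 31 + 31 + 28 + 31 + 30 + 11 = 1010.

1010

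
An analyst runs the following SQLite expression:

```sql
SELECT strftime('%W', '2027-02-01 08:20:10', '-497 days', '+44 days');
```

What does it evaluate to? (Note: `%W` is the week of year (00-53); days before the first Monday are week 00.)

First apply '-497 days', '+44 days': 2027-02-01 08:20:10 → 2025-11-05 08:20:10.
2025-11-05 is a Wednesday. SQLite's %W counts Mondays since the year started; the result is 44.

44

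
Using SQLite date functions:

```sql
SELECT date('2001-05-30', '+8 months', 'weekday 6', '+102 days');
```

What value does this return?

2002-05-15

Adding +8 months to 2001-05-30 gives 2002-01-30.
`weekday 6` advances to the next Saturday; 2002-01-30 is a Wednesday, so it moves forward to 2002-02-02.
Applying '+102 days' to 2002-02-02: counting 102 days forward gives 2002-05-15.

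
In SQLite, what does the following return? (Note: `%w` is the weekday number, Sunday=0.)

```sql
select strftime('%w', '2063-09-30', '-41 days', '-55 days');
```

First apply '-41 days', '-55 days': 2063-09-30 → 2063-06-26.
2063-06-26 is a Tuesday; with Sunday=0 that is 2.

2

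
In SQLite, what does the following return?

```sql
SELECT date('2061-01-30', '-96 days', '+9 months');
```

Applying '-96 days' to 2061-01-30: counting 96 days back gives 2060-10-26.
Adding +9 months to 2060-10-26 gives 2061-07-26.

2061-07-26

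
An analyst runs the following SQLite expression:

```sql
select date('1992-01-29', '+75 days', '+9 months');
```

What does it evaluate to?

1993-01-13

Applying '+75 days' to 1992-01-29: counting 75 days forward gives 1992-04-13.
Adding +9 months to 1992-04-13 gives 1993-01-13.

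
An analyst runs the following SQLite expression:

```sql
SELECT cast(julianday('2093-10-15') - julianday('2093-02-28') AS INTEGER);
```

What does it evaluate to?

0 days remain in February 2093 after the 28th (28 − 28).
Full months from March 2093 through September 2093 contribute their day counts.
Then 15 days into October 2093.
Total: 0 + 31 + 30 + 31 + 30 + 31 + 31 + 30 + 15 = 229.

229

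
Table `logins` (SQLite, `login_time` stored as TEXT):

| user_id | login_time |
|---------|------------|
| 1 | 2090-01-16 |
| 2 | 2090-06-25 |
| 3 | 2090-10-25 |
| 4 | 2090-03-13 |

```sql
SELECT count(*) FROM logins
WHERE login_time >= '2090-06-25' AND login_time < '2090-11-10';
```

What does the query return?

2

Rows in [2090-06-25, 2090-11-10): 2090-06-25, 2090-10-25 → 2 rows.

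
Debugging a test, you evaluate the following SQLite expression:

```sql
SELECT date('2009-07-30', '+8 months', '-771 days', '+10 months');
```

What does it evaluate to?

Adding +8 months to 2009-07-30 gives 2010-03-30.
Applying '-771 days' to 2010-03-30: counting 771 days back gives 2008-02-18.
Adding +10 months to 2008-02-18 gives 2008-12-18.

2008-12-18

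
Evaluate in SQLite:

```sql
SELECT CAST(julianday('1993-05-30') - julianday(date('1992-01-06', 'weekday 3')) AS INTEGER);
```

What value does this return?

`weekday 3` advances to the next Wednesday; 1992-01-06 is a Monday, so it moves forward to 1992-01-08.
23 days remain in January 1992 after the 8th (31 − 8).
Full months from February 1992 through April 1993 contribute their day counts.
Then 30 days into May 1993.
Total: 23 + 29 + 31 + 30 + 31 + 30 + 31 + 31 + 30 + 31 + 30 + 31 + 31 + 28 + 31 + 30 + 30 = 508.

508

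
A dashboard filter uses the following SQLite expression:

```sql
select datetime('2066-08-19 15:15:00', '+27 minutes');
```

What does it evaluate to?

2066-08-19 15:42:00

+27 minutes from 2066-08-19 15:15:00 is 2066-08-19 15:42:00.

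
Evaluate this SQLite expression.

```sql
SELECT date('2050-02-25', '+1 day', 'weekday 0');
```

Advancing 1 more day within February lands on 2050-02-26.
`weekday 0` advances to the next Sunday; 2050-02-26 is a Saturday, so it moves forward to 2050-02-27.

2050-02-27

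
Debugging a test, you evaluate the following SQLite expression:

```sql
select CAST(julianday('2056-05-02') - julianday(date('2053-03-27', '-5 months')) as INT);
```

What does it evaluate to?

Adding -5 months to 2053-03-27 gives 2052-10-27.
4 days remain in October 2052 after the 27th (31 − 27).
Full months from November 2052 through April 2056 contribute their day counts.
Then 2 days into May 2056.
Total: 4 + 30 + 31 + 31 + 28 + 31 + 30 + 31 + 30 + 31 + 31 + 30 + 31 + 30 + 31 + 31 + 28 + 31 + 30 + 31 + 30 + 31 + 31 + 30 + 31 + 30 + 31 + 31 + 28 + 31 + 30 + 31 + 30 + 31 + 31 + 30 + 31 + 30 + 31 + 31 + 29 + 31 + 30 + 2 = 1283.

1283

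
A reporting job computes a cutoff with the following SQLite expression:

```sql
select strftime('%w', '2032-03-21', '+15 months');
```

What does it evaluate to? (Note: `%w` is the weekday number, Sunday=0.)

First apply '+15 months': 2032-03-21 → 2033-06-21.
2033-06-21 is a Tuesday; with Sunday=0 that is 2.

2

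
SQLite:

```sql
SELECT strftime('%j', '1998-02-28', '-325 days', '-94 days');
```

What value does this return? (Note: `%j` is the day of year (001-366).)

First apply '-325 days', '-94 days': 1998-02-28 → 1997-01-05.
Day-of-year for 1997-01-05: days since 1997-01-01 inclusive = 5, zero-padded to 005.

005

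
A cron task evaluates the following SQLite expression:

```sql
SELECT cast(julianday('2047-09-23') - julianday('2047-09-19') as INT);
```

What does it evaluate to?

4

Both dates are in September 2047: 23 − 19 = 4.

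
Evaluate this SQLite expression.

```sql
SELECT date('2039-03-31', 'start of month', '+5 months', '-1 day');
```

2039-07-31

`start of month` rewinds 2039-03-31 to 2039-03-01.
Adding +5 months to 2039-03-01 gives 2039-08-01.
Going back 1 day from 2039-08-01 reaches 2039-07-31 (last day of July, 31 days).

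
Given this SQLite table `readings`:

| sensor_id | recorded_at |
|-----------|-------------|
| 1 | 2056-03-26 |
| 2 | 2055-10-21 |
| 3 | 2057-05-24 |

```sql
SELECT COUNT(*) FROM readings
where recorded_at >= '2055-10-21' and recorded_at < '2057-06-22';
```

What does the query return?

Rows in [2055-10-21, 2057-06-22): 2056-03-26, 2055-10-21, 2057-05-24 → 3 rows.

3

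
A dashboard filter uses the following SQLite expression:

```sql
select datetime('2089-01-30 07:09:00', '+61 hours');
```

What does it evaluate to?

+61 hours from 2089-01-30 07:09:00 is 2089-02-01 20:09:00 (crosses midnight).

2089-02-01 20:09:00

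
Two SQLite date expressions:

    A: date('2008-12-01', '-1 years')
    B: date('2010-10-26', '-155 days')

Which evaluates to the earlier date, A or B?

A = 2007-12-01.
B = 2010-05-24.
A is earlier.

A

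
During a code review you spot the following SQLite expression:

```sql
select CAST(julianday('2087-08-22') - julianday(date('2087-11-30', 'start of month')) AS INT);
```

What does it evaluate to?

-71

`start of month` rewinds 2087-11-30 to 2087-11-01.
9 days remain in August 2087 after the 22nd (31 − 22).
September 2087: 30 days.
October 2087: 31 days.
Then 1 day into November 2087.
Total: 9 + 30 + 31 + 1 = 71.
The subtraction is earlier − later, so the result is −71 → -71.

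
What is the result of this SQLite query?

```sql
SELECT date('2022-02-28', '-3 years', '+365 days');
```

Adding -3 years to 2022-02-28 gives 2019-02-28.
Applying '+365 days' to 2019-02-28: counting 365 days forward gives 2020-02-28.

2020-02-28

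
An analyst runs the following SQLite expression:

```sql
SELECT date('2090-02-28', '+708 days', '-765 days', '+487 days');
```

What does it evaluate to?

Applying '+708 days' to 2090-02-28: counting 708 days forward gives 2092-02-06.
Applying '-765 days' to 2092-02-06: counting 765 days back gives 2090-01-02.
Applying '+487 days' to 2090-01-02: counting 487 days forward gives 2091-05-04.

2091-05-04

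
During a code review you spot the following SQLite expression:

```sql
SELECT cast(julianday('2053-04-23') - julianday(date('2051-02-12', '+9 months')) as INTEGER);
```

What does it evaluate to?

528

Adding +9 months to 2051-02-12 gives 2051-11-12.
18 days remain in November 2051 after the 12th (30 − 12).
Full months from December 2051 through March 2053 contribute their day counts.
Then 23 days into April 2053.
Total: 18 + 31 + 31 + 29 + 31 + 30 + 31 + 30 + 31 + 31 + 30 + 31 + 30 + 31 + 31 + 28 + 31 + 23 = 528.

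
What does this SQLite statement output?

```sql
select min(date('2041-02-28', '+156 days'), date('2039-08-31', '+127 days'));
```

2040-01-05

date('2041-02-28', '+156 days') → 2041-08-03.
date('2039-08-31', '+127 days') → 2040-01-05.
Earlier of the two is 2040-01-05.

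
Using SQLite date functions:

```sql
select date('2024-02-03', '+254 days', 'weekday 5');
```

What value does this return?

Applying '+254 days' to 2024-02-03: counting 254 days forward gives 2024-10-14.
`weekday 5` advances to the next Friday; 2024-10-14 is a Monday, so it moves forward to 2024-10-18.

2024-10-18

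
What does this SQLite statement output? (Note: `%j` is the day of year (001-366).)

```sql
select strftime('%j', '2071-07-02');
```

Day-of-year for 2071-07-02: days since 2071-01-01 inclusive = 183, zero-padded to 183.

183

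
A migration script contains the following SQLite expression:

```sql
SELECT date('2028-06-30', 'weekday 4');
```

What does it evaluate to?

2028-07-06

`weekday 4` advances to the next Thursday; 2028-06-30 is a Friday, so it moves forward to 2028-07-06.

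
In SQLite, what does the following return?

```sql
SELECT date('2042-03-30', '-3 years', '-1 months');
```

Adding -3 years to 2042-03-30 gives 2039-03-30.
Adding -1 month to 2039-03-30 targets 2039-02-30. February 2039 has only 28 days, so SQLite normalizes the 2-day overflow forward to 2039-03-02.

2039-03-02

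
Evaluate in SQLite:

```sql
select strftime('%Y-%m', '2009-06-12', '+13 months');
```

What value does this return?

2010-07

First apply '+13 months': 2009-06-12 → 2010-07-12.
`%Y-%m` extracts the year-month: 2010-07.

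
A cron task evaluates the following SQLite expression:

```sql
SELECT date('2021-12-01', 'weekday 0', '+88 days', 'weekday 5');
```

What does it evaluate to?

`weekday 0` advances to the next Sunday; 2021-12-01 is a Wednesday, so it moves forward to 2021-12-05.
Applying '+88 days' to 2021-12-05: counting 88 days forward gives 2022-03-03.
`weekday 5` advances to the next Friday; 2022-03-03 is a Thursday, so it moves forward to 2022-03-04.

2022-03-04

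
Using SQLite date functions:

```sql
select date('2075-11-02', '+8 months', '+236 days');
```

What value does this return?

Adding +8 months to 2075-11-02 gives 2076-07-02.
Applying '+236 days' to 2076-07-02: counting 236 days forward gives 2077-02-23.

2077-02-23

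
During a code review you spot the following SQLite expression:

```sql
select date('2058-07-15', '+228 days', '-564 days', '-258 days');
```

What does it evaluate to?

Applying '+228 days' to 2058-07-15: counting 228 days forward gives 2059-02-28.
Applying '-564 days' to 2059-02-28: counting 564 days back gives 2057-08-13.
Applying '-258 days' to 2057-08-13: counting 258 days back gives 2056-11-28.

2056-11-28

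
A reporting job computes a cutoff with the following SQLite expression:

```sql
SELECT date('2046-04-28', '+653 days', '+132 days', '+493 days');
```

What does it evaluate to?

2049-10-27

Applying '+653 days' to 2046-04-28: counting 653 days forward gives 2048-02-10.
Applying '+132 days' to 2048-02-10: counting 132 days forward gives 2048-06-21.
Applying '+493 days' to 2048-06-21: counting 493 days forward gives 2049-10-27.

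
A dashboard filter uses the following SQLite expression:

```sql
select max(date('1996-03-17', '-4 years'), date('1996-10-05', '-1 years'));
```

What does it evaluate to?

date('1996-03-17', '-4 years') → 1992-03-17.
date('1996-10-05', '-1 years') → 1995-10-05.
Later of the two is 1995-10-05.

1995-10-05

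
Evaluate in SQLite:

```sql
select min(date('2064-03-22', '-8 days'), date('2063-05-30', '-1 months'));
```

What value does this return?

2063-04-30

date('2064-03-22', '-8 days') → 2064-03-14.
date('2063-05-30', '-1 months') → 2063-04-30.
Earlier of the two is 2063-04-30.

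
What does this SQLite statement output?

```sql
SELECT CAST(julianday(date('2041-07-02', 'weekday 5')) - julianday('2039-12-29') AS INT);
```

`weekday 5` advances to the next Friday; 2041-07-02 is a Tuesday, so it moves forward to 2041-07-05.
2 days remain in December 2039 after the 29th (31 − 29).
Full months from January 2040 through June 2041 contribute their day counts.
Then 5 days into July 2041.
Total: 2 + 31 + 29 + 31 + 30 + 31 + 30 + 31 + 31 + 30 + 31 + 30 + 31 + 31 + 28 + 31 + 30 + 31 + 30 + 5 = 554.

554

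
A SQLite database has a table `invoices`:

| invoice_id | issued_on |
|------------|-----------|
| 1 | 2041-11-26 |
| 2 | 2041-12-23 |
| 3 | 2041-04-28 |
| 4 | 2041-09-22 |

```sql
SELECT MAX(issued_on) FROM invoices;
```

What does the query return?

MAX over {2041-04-28, 2041-09-22, 2041-11-26, 2041-12-23}.

2041-12-23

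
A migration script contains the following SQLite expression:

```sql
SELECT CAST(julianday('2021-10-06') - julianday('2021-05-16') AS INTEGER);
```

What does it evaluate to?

15 days remain in May 2021 after the 16th (31 − 16).
June 2021: 30 days.
July 2021: 31 days.
August 2021: 31 days.
September 2021: 30 days.
Then 6 days into October 2021.
Total: 15 + 30 + 31 + 31 + 30 + 6 = 143.

143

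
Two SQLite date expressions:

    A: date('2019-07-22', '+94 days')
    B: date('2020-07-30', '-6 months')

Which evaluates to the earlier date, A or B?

A

A = 2019-10-24.
B = 2020-01-30.
A is earlier.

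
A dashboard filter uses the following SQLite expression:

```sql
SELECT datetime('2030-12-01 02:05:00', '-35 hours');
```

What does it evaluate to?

-35 hours from 2030-12-01 02:05:00 is 2030-11-29 15:05:00 (crosses midnight).

2030-11-29 15:05:00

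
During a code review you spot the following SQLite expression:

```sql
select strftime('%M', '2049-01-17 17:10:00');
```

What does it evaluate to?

`%M` extracts the 2-digit minute: 10.

10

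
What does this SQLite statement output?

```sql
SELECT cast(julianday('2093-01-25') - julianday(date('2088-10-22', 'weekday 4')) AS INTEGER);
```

`weekday 4` advances to the next Thursday; 2088-10-22 is a Friday, so it moves forward to 2088-10-28.
3 days remain in October 2088 after the 28th (31 − 28).
Full months from November 2088 through December 2092 contribute their day counts.
Then 25 days into January 2093.
Total: 3 + 30 + 31 + 31 + 28 + 31 + 30 + 31 + 30 + 31 + 31 + 30 + 31 + 30 + 31 + 31 + 28 + 31 + 30 + 31 + 30 + 31 + 31 + 30 + 31 + 30 + 31 + 31 + 28 + 31 + 30 + 31 + 30 + 31 + 31 + 30 + 31 + 30 + 31 + 31 + 29 + 31 + 30 + 31 + 30 + 31 + 31 + 30 + 31 + 30 + 31 + 25 = 1550.

1550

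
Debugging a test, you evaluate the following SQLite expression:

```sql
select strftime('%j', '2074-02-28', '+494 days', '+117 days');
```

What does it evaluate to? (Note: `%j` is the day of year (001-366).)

305

First apply '+494 days', '+117 days': 2074-02-28 → 2075-11-01.
Day-of-year for 2075-11-01: days since 2075-01-01 inclusive = 305, zero-padded to 305.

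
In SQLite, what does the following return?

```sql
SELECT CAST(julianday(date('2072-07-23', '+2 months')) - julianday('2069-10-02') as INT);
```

Adding +2 months to 2072-07-23 gives 2072-09-23.
29 days remain in October 2069 after the 2nd (31 − 2).
Full months from November 2069 through August 2072 contribute their day counts.
Then 23 days into September 2072.
Total: 29 + 30 + 31 + 31 + 28 + 31 + 30 + 31 + 30 + 31 + 31 + 30 + 31 + 30 + 31 + 31 + 28 + 31 + 30 + 31 + 30 + 31 + 31 + 30 + 31 + 30 + 31 + 31 + 29 + 31 + 30 + 31 + 30 + 31 + 31 + 23 = 1087.

1087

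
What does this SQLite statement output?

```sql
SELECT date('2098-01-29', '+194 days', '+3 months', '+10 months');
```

2099-09-11

Applying '+194 days' to 2098-01-29: counting 194 days forward gives 2098-08-11.
Adding +3 months to 2098-08-11 gives 2098-11-11.
Adding +10 months to 2098-11-11 gives 2099-09-11.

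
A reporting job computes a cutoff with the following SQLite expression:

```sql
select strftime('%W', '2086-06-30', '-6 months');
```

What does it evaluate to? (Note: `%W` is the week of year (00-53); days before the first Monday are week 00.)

52

First apply '-6 months': 2086-06-30 → 2085-12-30.
2085-12-30 is a Sunday. SQLite's %W counts Mondays since the year started; the result is 52.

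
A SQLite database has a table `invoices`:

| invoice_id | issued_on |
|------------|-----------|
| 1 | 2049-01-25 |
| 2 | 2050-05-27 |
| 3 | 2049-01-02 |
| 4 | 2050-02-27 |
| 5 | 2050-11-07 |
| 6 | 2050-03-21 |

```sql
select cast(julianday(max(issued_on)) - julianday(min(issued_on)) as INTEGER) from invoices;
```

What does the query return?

MIN = 2049-01-02, MAX = 2050-11-07.
29 days remain in January 2049 after the 2nd (31 − 2).
Full months from February 2049 through October 2050 contribute their day counts.
Then 7 days into November 2050.
Total: 29 + 28 + 31 + 30 + 31 + 30 + 31 + 31 + 30 + 31 + 30 + 31 + 31 + 28 + 31 + 30 + 31 + 30 + 31 + 31 + 30 + 31 + 7 = 674.

674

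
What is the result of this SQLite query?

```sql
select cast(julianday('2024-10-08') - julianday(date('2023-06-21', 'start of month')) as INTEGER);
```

495

`start of month` rewinds 2023-06-21 to 2023-06-01.
29 days remain in June 2023 after the 1st (30 − 1).
Full months from July 2023 through September 2024 contribute their day counts.
Then 8 days into October 2024.
Total: 29 + 31 + 31 + 30 + 31 + 30 + 31 + 31 + 29 + 31 + 30 + 31 + 30 + 31 + 31 + 30 + 8 = 495.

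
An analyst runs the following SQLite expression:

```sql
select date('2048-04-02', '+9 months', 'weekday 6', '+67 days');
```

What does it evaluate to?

2049-03-10

Adding +9 months to 2048-04-02 gives 2049-01-02.
`weekday 6` advances to the next Saturday; 2049-01-02 is already a Saturday, so it stays at 2049-01-02.
Applying '+67 days' to 2049-01-02: counting 67 days forward gives 2049-03-10.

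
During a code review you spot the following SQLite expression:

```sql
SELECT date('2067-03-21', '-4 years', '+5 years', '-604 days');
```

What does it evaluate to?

Adding -4 years to 2067-03-21 gives 2063-03-21.
Adding +5 years to 2063-03-21 gives 2068-03-21.
Applying '-604 days' to 2068-03-21: counting 604 days back gives 2066-07-26.

2066-07-26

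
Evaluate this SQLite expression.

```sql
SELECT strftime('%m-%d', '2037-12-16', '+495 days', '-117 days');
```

12-29

First apply '+495 days', '-117 days': 2037-12-16 → 2038-12-29.
`%m-%d` extracts the month-day: 12-29.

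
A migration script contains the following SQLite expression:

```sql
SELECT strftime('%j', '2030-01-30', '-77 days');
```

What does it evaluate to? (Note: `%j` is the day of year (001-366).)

First apply '-77 days': 2030-01-30 → 2029-11-14.
Day-of-year for 2029-11-14: days since 2029-01-01 inclusive = 318, zero-padded to 318.

318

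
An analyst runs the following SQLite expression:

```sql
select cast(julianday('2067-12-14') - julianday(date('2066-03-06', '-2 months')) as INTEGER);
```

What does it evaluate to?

707

Adding -2 months to 2066-03-06 gives 2066-01-06.
25 days remain in January 2066 after the 6th (31 − 6).
Full months from February 2066 through November 2067 contribute their day counts.
Then 14 days into December 2067.
Total: 25 + 28 + 31 + 30 + 31 + 30 + 31 + 31 + 30 + 31 + 30 + 31 + 31 + 28 + 31 + 30 + 31 + 30 + 31 + 31 + 30 + 31 + 30 + 14 = 707.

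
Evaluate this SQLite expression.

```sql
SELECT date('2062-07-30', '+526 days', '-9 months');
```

Applying '+526 days' to 2062-07-30: counting 526 days forward gives 2064-01-07.
Adding -9 months to 2064-01-07 gives 2063-04-07.

2063-04-07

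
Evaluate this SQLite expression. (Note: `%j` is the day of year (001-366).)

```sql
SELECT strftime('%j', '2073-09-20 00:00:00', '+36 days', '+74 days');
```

First apply '+36 days', '+74 days': 2073-09-20 00:00:00 → 2074-01-08 00:00:00.
Day-of-year for 2074-01-08: days since 2074-01-01 inclusive = 8, zero-padded to 008.

008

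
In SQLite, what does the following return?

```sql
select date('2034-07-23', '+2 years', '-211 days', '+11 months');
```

2036-11-25

Adding +2 years to 2034-07-23 gives 2036-07-23.
Applying '-211 days' to 2036-07-23: counting 211 days back gives 2035-12-25.
Adding +11 months to 2035-12-25 gives 2036-11-25.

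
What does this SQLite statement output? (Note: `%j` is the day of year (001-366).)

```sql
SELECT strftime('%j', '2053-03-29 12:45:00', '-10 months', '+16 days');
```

166

First apply '-10 months', '+16 days': 2053-03-29 12:45:00 → 2052-06-14 12:45:00.
Day-of-year for 2052-06-14: days since 2052-01-01 inclusive = 166, zero-padded to 166.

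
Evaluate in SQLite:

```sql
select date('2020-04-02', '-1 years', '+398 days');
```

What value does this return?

Adding -1 year to 2020-04-02 gives 2019-04-02.
Applying '+398 days' to 2019-04-02: counting 398 days forward gives 2020-05-04.

2020-05-04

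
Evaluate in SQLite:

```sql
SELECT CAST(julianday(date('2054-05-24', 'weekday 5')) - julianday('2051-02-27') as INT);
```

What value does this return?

`weekday 5` advances to the next Friday; 2054-05-24 is a Sunday, so it moves forward to 2054-05-29.
1 day remains in February 2051 after the 27th (28 − 27).
Full months from March 2051 through April 2054 contribute their day counts.
Then 29 days into May 2054.
Total: 1 + 31 + 30 + 31 + 30 + 31 + 31 + 30 + 31 + 30 + 31 + 31 + 29 + 31 + 30 + 31 + 30 + 31 + 31 + 30 + 31 + 30 + 31 + 31 + 28 + 31 + 30 + 31 + 30 + 31 + 31 + 30 + 31 + 30 + 31 + 31 + 28 + 31 + 30 + 29 = 1187.

1187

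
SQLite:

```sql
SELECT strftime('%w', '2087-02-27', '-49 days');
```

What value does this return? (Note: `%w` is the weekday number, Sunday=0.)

First apply '-49 days': 2087-02-27 → 2087-01-09.
2087-01-09 is a Thursday; with Sunday=0 that is 4.

4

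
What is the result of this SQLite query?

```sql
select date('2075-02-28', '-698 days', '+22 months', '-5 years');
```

2070-02-01

Applying '-698 days' to 2075-02-28: counting 698 days back gives 2073-04-01.
Adding +22 months to 2073-04-01 gives 2075-02-01.
Adding -5 years to 2075-02-01 gives 2070-02-01.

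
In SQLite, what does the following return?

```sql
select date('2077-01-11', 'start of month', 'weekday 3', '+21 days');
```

2077-01-27

`start of month` rewinds 2077-01-11 to 2077-01-01.
`weekday 3` advances to the next Wednesday; 2077-01-01 is a Friday, so it moves forward to 2077-01-06.
Advancing 21 more days within January lands on 2077-01-27.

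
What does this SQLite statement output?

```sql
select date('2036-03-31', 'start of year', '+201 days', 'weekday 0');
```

2036-07-20

`start of year` rewinds 2036-03-31 to 2036-01-01.
Applying '+201 days' to 2036-01-01: counting 201 days forward gives 2036-07-20.
`weekday 0` advances to the next Sunday; 2036-07-20 is already a Sunday, so it stays at 2036-07-20.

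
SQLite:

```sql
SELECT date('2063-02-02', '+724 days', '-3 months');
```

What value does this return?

Applying '+724 days' to 2063-02-02: counting 724 days forward gives 2065-01-26.
Adding -3 months to 2065-01-26 gives 2064-10-26.

2064-10-26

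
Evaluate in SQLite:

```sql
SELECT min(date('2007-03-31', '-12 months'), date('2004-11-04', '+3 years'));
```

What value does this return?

2006-03-31

date('2007-03-31', '-12 months') → 2006-03-31.
date('2004-11-04', '+3 years') → 2007-11-04.
Earlier of the two is 2006-03-31.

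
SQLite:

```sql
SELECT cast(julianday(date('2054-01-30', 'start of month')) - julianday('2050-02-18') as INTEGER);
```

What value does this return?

1413

`start of month` rewinds 2054-01-30 to 2054-01-01.
10 days remain in February 2050 after the 18th (28 − 18).
Full months from March 2050 through December 2053 contribute their day counts.
Then 1 day into January 2054.
Total: 10 + 31 + 30 + 31 + 30 + 31 + 31 + 30 + 31 + 30 + 31 + 31 + 28 + 31 + 30 + 31 + 30 + 31 + 31 + 30 + 31 + 30 + 31 + 31 + 29 + 31 + 30 + 31 + 30 + 31 + 31 + 30 + 31 + 30 + 31 + 31 + 28 + 31 + 30 + 31 + 30 + 31 + 31 + 30 + 31 + 30 + 31 + 1 = 1413.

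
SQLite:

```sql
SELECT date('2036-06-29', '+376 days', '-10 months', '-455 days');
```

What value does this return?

2035-06-13

Applying '+376 days' to 2036-06-29: counting 376 days forward gives 2037-07-10.
Adding -10 months to 2037-07-10 gives 2036-09-10.
Applying '-455 days' to 2036-09-10: counting 455 days back gives 2035-06-13.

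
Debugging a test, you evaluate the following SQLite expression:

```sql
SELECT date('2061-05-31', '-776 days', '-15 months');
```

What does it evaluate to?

Applying '-776 days' to 2061-05-31: counting 776 days back gives 2059-04-16.
Adding -15 months to 2059-04-16 gives 2058-01-16.

2058-01-16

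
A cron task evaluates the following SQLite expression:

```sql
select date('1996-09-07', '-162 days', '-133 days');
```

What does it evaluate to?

1995-11-17

Applying '-162 days' to 1996-09-07: counting 162 days back gives 1996-03-29.
Applying '-133 days' to 1996-03-29: counting 133 days back gives 1995-11-17.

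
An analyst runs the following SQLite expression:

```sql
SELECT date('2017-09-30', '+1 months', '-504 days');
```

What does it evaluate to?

2016-06-13

Adding +1 month to 2017-09-30 gives 2017-10-30.
Applying '-504 days' to 2017-10-30: counting 504 days back gives 2016-06-13.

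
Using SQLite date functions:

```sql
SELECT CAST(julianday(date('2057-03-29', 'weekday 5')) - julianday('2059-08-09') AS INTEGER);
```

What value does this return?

`weekday 5` advances to the next Friday; 2057-03-29 is a Thursday, so it moves forward to 2057-03-30.
1 day remains in March 2057 after the 30th (31 − 30).
Full months from April 2057 through July 2059 contribute their day counts.
Then 9 days into August 2059.
Total: 1 + 30 + 31 + 30 + 31 + 31 + 30 + 31 + 30 + 31 + 31 + 28 + 31 + 30 + 31 + 30 + 31 + 31 + 30 + 31 + 30 + 31 + 31 + 28 + 31 + 30 + 31 + 30 + 31 + 9 = 862.
The subtraction is earlier − later, so the result is −862 → -862.

-862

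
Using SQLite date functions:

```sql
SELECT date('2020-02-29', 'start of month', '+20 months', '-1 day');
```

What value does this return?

`start of month` rewinds 2020-02-29 to 2020-02-01.
Adding +20 months to 2020-02-01 gives 2021-10-01.
Going back 1 day from 2021-10-01 reaches 2021-09-30 (last day of September, 30 days).

2021-09-30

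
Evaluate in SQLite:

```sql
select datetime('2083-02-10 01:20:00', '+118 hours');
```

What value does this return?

2083-02-14 23:20:00

+118 hours from 2083-02-10 01:20:00 is 2083-02-14 23:20:00 (crosses midnight).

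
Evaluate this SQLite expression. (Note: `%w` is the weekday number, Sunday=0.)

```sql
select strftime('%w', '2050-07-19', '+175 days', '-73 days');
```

First apply '+175 days', '-73 days': 2050-07-19 → 2050-10-29.
2050-10-29 is a Saturday; with Sunday=0 that is 6.

6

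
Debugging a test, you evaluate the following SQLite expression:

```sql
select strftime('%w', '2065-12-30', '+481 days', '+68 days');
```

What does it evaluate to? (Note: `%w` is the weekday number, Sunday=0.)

6

First apply '+481 days', '+68 days': 2065-12-30 → 2067-07-02.
2067-07-02 is a Saturday; with Sunday=0 that is 6.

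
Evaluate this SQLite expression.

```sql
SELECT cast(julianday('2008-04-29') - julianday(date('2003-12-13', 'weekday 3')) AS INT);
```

`weekday 3` advances to the next Wednesday; 2003-12-13 is a Saturday, so it moves forward to 2003-12-17.
14 days remain in December 2003 after the 17th (31 − 17).
Full months from January 2004 through March 2008 contribute their day counts.
Then 29 days into April 2008.
Total: 14 + 31 + 29 + 31 + 30 + 31 + 30 + 31 + 31 + 30 + 31 + 30 + 31 + 31 + 28 + 31 + 30 + 31 + 30 + 31 + 31 + 30 + 31 + 30 + 31 + 31 + 28 + 31 + 30 + 31 + 30 + 31 + 31 + 30 + 31 + 30 + 31 + 31 + 28 + 31 + 30 + 31 + 30 + 31 + 31 + 30 + 31 + 30 + 31 + 31 + 29 + 31 + 29 = 1595.

1595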